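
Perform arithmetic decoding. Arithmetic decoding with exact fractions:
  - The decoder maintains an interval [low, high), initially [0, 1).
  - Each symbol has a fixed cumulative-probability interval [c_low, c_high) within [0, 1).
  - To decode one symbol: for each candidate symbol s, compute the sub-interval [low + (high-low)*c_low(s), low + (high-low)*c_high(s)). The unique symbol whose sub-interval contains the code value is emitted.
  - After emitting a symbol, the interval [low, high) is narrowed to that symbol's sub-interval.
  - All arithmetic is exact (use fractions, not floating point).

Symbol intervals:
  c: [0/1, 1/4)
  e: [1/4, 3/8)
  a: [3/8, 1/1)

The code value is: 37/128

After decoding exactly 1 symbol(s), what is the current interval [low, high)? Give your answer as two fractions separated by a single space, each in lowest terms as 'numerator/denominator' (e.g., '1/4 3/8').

Step 1: interval [0/1, 1/1), width = 1/1 - 0/1 = 1/1
  'c': [0/1 + 1/1*0/1, 0/1 + 1/1*1/4) = [0/1, 1/4)
  'e': [0/1 + 1/1*1/4, 0/1 + 1/1*3/8) = [1/4, 3/8) <- contains code 37/128
  'a': [0/1 + 1/1*3/8, 0/1 + 1/1*1/1) = [3/8, 1/1)
  emit 'e', narrow to [1/4, 3/8)

Answer: 1/4 3/8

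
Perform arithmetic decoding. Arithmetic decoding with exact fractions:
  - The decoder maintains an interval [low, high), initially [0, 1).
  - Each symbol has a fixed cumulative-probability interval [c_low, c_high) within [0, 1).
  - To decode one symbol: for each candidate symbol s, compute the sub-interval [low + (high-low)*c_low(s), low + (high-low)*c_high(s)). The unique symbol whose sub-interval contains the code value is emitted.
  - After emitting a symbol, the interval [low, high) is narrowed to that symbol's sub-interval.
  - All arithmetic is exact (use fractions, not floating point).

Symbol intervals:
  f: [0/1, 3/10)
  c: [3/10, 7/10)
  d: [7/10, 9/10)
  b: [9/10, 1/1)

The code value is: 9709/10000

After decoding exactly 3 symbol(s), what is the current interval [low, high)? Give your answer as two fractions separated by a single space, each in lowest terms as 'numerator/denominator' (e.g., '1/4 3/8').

Step 1: interval [0/1, 1/1), width = 1/1 - 0/1 = 1/1
  'f': [0/1 + 1/1*0/1, 0/1 + 1/1*3/10) = [0/1, 3/10)
  'c': [0/1 + 1/1*3/10, 0/1 + 1/1*7/10) = [3/10, 7/10)
  'd': [0/1 + 1/1*7/10, 0/1 + 1/1*9/10) = [7/10, 9/10)
  'b': [0/1 + 1/1*9/10, 0/1 + 1/1*1/1) = [9/10, 1/1) <- contains code 9709/10000
  emit 'b', narrow to [9/10, 1/1)
Step 2: interval [9/10, 1/1), width = 1/1 - 9/10 = 1/10
  'f': [9/10 + 1/10*0/1, 9/10 + 1/10*3/10) = [9/10, 93/100)
  'c': [9/10 + 1/10*3/10, 9/10 + 1/10*7/10) = [93/100, 97/100)
  'd': [9/10 + 1/10*7/10, 9/10 + 1/10*9/10) = [97/100, 99/100) <- contains code 9709/10000
  'b': [9/10 + 1/10*9/10, 9/10 + 1/10*1/1) = [99/100, 1/1)
  emit 'd', narrow to [97/100, 99/100)
Step 3: interval [97/100, 99/100), width = 99/100 - 97/100 = 1/50
  'f': [97/100 + 1/50*0/1, 97/100 + 1/50*3/10) = [97/100, 122/125) <- contains code 9709/10000
  'c': [97/100 + 1/50*3/10, 97/100 + 1/50*7/10) = [122/125, 123/125)
  'd': [97/100 + 1/50*7/10, 97/100 + 1/50*9/10) = [123/125, 247/250)
  'b': [97/100 + 1/50*9/10, 97/100 + 1/50*1/1) = [247/250, 99/100)
  emit 'f', narrow to [97/100, 122/125)

Answer: 97/100 122/125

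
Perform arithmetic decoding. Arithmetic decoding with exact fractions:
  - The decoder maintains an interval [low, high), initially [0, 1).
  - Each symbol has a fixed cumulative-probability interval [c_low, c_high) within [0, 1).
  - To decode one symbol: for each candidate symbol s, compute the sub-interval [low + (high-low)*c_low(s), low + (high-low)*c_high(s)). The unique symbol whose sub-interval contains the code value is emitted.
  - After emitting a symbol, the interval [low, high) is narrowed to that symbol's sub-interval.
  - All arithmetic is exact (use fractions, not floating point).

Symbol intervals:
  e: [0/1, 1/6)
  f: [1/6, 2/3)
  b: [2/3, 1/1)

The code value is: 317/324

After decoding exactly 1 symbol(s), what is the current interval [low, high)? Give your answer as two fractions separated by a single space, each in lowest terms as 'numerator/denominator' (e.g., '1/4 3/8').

Answer: 2/3 1/1

Derivation:
Step 1: interval [0/1, 1/1), width = 1/1 - 0/1 = 1/1
  'e': [0/1 + 1/1*0/1, 0/1 + 1/1*1/6) = [0/1, 1/6)
  'f': [0/1 + 1/1*1/6, 0/1 + 1/1*2/3) = [1/6, 2/3)
  'b': [0/1 + 1/1*2/3, 0/1 + 1/1*1/1) = [2/3, 1/1) <- contains code 317/324
  emit 'b', narrow to [2/3, 1/1)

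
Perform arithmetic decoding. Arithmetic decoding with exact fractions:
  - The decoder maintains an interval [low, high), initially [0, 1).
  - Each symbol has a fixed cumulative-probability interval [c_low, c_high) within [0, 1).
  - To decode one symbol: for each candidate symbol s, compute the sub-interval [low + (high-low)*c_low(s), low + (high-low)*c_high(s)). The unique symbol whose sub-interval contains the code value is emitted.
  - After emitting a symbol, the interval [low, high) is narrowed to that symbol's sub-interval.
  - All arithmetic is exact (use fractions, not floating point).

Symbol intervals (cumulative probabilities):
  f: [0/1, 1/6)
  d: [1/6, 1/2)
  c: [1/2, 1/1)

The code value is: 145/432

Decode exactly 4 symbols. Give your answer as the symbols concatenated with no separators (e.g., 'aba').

Step 1: interval [0/1, 1/1), width = 1/1 - 0/1 = 1/1
  'f': [0/1 + 1/1*0/1, 0/1 + 1/1*1/6) = [0/1, 1/6)
  'd': [0/1 + 1/1*1/6, 0/1 + 1/1*1/2) = [1/6, 1/2) <- contains code 145/432
  'c': [0/1 + 1/1*1/2, 0/1 + 1/1*1/1) = [1/2, 1/1)
  emit 'd', narrow to [1/6, 1/2)
Step 2: interval [1/6, 1/2), width = 1/2 - 1/6 = 1/3
  'f': [1/6 + 1/3*0/1, 1/6 + 1/3*1/6) = [1/6, 2/9)
  'd': [1/6 + 1/3*1/6, 1/6 + 1/3*1/2) = [2/9, 1/3)
  'c': [1/6 + 1/3*1/2, 1/6 + 1/3*1/1) = [1/3, 1/2) <- contains code 145/432
  emit 'c', narrow to [1/3, 1/2)
Step 3: interval [1/3, 1/2), width = 1/2 - 1/3 = 1/6
  'f': [1/3 + 1/6*0/1, 1/3 + 1/6*1/6) = [1/3, 13/36) <- contains code 145/432
  'd': [1/3 + 1/6*1/6, 1/3 + 1/6*1/2) = [13/36, 5/12)
  'c': [1/3 + 1/6*1/2, 1/3 + 1/6*1/1) = [5/12, 1/2)
  emit 'f', narrow to [1/3, 13/36)
Step 4: interval [1/3, 13/36), width = 13/36 - 1/3 = 1/36
  'f': [1/3 + 1/36*0/1, 1/3 + 1/36*1/6) = [1/3, 73/216) <- contains code 145/432
  'd': [1/3 + 1/36*1/6, 1/3 + 1/36*1/2) = [73/216, 25/72)
  'c': [1/3 + 1/36*1/2, 1/3 + 1/36*1/1) = [25/72, 13/36)
  emit 'f', narrow to [1/3, 73/216)

Answer: dcff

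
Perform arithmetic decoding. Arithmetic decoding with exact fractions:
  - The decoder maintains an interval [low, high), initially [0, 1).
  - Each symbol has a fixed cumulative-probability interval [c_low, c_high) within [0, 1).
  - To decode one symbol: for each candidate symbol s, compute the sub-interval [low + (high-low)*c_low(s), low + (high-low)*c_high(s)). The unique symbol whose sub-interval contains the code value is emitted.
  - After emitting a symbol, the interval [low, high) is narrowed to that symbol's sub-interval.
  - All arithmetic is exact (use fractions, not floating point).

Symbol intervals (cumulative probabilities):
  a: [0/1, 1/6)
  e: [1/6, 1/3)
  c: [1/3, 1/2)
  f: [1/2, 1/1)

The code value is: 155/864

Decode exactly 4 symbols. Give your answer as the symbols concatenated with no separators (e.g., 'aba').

Step 1: interval [0/1, 1/1), width = 1/1 - 0/1 = 1/1
  'a': [0/1 + 1/1*0/1, 0/1 + 1/1*1/6) = [0/1, 1/6)
  'e': [0/1 + 1/1*1/6, 0/1 + 1/1*1/3) = [1/6, 1/3) <- contains code 155/864
  'c': [0/1 + 1/1*1/3, 0/1 + 1/1*1/2) = [1/3, 1/2)
  'f': [0/1 + 1/1*1/2, 0/1 + 1/1*1/1) = [1/2, 1/1)
  emit 'e', narrow to [1/6, 1/3)
Step 2: interval [1/6, 1/3), width = 1/3 - 1/6 = 1/6
  'a': [1/6 + 1/6*0/1, 1/6 + 1/6*1/6) = [1/6, 7/36) <- contains code 155/864
  'e': [1/6 + 1/6*1/6, 1/6 + 1/6*1/3) = [7/36, 2/9)
  'c': [1/6 + 1/6*1/3, 1/6 + 1/6*1/2) = [2/9, 1/4)
  'f': [1/6 + 1/6*1/2, 1/6 + 1/6*1/1) = [1/4, 1/3)
  emit 'a', narrow to [1/6, 7/36)
Step 3: interval [1/6, 7/36), width = 7/36 - 1/6 = 1/36
  'a': [1/6 + 1/36*0/1, 1/6 + 1/36*1/6) = [1/6, 37/216)
  'e': [1/6 + 1/36*1/6, 1/6 + 1/36*1/3) = [37/216, 19/108)
  'c': [1/6 + 1/36*1/3, 1/6 + 1/36*1/2) = [19/108, 13/72) <- contains code 155/864
  'f': [1/6 + 1/36*1/2, 1/6 + 1/36*1/1) = [13/72, 7/36)
  emit 'c', narrow to [19/108, 13/72)
Step 4: interval [19/108, 13/72), width = 13/72 - 19/108 = 1/216
  'a': [19/108 + 1/216*0/1, 19/108 + 1/216*1/6) = [19/108, 229/1296)
  'e': [19/108 + 1/216*1/6, 19/108 + 1/216*1/3) = [229/1296, 115/648)
  'c': [19/108 + 1/216*1/3, 19/108 + 1/216*1/2) = [115/648, 77/432)
  'f': [19/108 + 1/216*1/2, 19/108 + 1/216*1/1) = [77/432, 13/72) <- contains code 155/864
  emit 'f', narrow to [77/432, 13/72)

Answer: eacf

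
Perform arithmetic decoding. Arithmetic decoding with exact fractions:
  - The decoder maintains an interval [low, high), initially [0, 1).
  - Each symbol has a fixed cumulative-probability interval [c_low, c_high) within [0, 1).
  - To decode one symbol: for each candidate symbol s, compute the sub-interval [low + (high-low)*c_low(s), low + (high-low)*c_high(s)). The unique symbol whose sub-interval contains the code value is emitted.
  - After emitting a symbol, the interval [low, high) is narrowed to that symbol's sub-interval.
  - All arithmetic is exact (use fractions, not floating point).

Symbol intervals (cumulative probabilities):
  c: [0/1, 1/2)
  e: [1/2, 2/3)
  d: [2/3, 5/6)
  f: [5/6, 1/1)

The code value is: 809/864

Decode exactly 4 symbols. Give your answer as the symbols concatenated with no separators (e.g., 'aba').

Step 1: interval [0/1, 1/1), width = 1/1 - 0/1 = 1/1
  'c': [0/1 + 1/1*0/1, 0/1 + 1/1*1/2) = [0/1, 1/2)
  'e': [0/1 + 1/1*1/2, 0/1 + 1/1*2/3) = [1/2, 2/3)
  'd': [0/1 + 1/1*2/3, 0/1 + 1/1*5/6) = [2/3, 5/6)
  'f': [0/1 + 1/1*5/6, 0/1 + 1/1*1/1) = [5/6, 1/1) <- contains code 809/864
  emit 'f', narrow to [5/6, 1/1)
Step 2: interval [5/6, 1/1), width = 1/1 - 5/6 = 1/6
  'c': [5/6 + 1/6*0/1, 5/6 + 1/6*1/2) = [5/6, 11/12)
  'e': [5/6 + 1/6*1/2, 5/6 + 1/6*2/3) = [11/12, 17/18) <- contains code 809/864
  'd': [5/6 + 1/6*2/3, 5/6 + 1/6*5/6) = [17/18, 35/36)
  'f': [5/6 + 1/6*5/6, 5/6 + 1/6*1/1) = [35/36, 1/1)
  emit 'e', narrow to [11/12, 17/18)
Step 3: interval [11/12, 17/18), width = 17/18 - 11/12 = 1/36
  'c': [11/12 + 1/36*0/1, 11/12 + 1/36*1/2) = [11/12, 67/72)
  'e': [11/12 + 1/36*1/2, 11/12 + 1/36*2/3) = [67/72, 101/108)
  'd': [11/12 + 1/36*2/3, 11/12 + 1/36*5/6) = [101/108, 203/216) <- contains code 809/864
  'f': [11/12 + 1/36*5/6, 11/12 + 1/36*1/1) = [203/216, 17/18)
  emit 'd', narrow to [101/108, 203/216)
Step 4: interval [101/108, 203/216), width = 203/216 - 101/108 = 1/216
  'c': [101/108 + 1/216*0/1, 101/108 + 1/216*1/2) = [101/108, 15/16) <- contains code 809/864
  'e': [101/108 + 1/216*1/2, 101/108 + 1/216*2/3) = [15/16, 76/81)
  'd': [101/108 + 1/216*2/3, 101/108 + 1/216*5/6) = [76/81, 1217/1296)
  'f': [101/108 + 1/216*5/6, 101/108 + 1/216*1/1) = [1217/1296, 203/216)
  emit 'c', narrow to [101/108, 15/16)

Answer: fedc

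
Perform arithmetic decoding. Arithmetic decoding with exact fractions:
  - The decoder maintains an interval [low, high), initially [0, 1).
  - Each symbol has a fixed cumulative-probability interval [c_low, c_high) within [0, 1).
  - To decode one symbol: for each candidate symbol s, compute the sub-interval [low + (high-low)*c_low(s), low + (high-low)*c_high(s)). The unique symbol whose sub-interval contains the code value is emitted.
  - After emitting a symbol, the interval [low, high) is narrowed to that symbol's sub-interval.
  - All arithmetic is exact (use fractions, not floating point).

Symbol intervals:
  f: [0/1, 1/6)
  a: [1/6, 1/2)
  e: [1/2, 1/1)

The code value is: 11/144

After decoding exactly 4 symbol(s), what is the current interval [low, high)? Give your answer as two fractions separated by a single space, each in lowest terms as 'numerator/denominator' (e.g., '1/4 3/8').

Step 1: interval [0/1, 1/1), width = 1/1 - 0/1 = 1/1
  'f': [0/1 + 1/1*0/1, 0/1 + 1/1*1/6) = [0/1, 1/6) <- contains code 11/144
  'a': [0/1 + 1/1*1/6, 0/1 + 1/1*1/2) = [1/6, 1/2)
  'e': [0/1 + 1/1*1/2, 0/1 + 1/1*1/1) = [1/2, 1/1)
  emit 'f', narrow to [0/1, 1/6)
Step 2: interval [0/1, 1/6), width = 1/6 - 0/1 = 1/6
  'f': [0/1 + 1/6*0/1, 0/1 + 1/6*1/6) = [0/1, 1/36)
  'a': [0/1 + 1/6*1/6, 0/1 + 1/6*1/2) = [1/36, 1/12) <- contains code 11/144
  'e': [0/1 + 1/6*1/2, 0/1 + 1/6*1/1) = [1/12, 1/6)
  emit 'a', narrow to [1/36, 1/12)
Step 3: interval [1/36, 1/12), width = 1/12 - 1/36 = 1/18
  'f': [1/36 + 1/18*0/1, 1/36 + 1/18*1/6) = [1/36, 1/27)
  'a': [1/36 + 1/18*1/6, 1/36 + 1/18*1/2) = [1/27, 1/18)
  'e': [1/36 + 1/18*1/2, 1/36 + 1/18*1/1) = [1/18, 1/12) <- contains code 11/144
  emit 'e', narrow to [1/18, 1/12)
Step 4: interval [1/18, 1/12), width = 1/12 - 1/18 = 1/36
  'f': [1/18 + 1/36*0/1, 1/18 + 1/36*1/6) = [1/18, 13/216)
  'a': [1/18 + 1/36*1/6, 1/18 + 1/36*1/2) = [13/216, 5/72)
  'e': [1/18 + 1/36*1/2, 1/18 + 1/36*1/1) = [5/72, 1/12) <- contains code 11/144
  emit 'e', narrow to [5/72, 1/12)

Answer: 5/72 1/12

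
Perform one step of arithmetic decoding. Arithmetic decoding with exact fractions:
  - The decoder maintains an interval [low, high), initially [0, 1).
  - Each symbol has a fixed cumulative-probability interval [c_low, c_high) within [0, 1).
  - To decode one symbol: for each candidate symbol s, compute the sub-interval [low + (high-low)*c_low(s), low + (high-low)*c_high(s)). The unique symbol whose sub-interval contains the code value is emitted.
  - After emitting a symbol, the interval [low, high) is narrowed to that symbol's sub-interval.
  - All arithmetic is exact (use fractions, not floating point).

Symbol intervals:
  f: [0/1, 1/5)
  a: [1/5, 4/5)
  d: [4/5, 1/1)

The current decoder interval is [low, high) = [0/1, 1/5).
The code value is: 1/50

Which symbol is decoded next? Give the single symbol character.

Interval width = high − low = 1/5 − 0/1 = 1/5
Scaled code = (code − low) / width = (1/50 − 0/1) / 1/5 = 1/10
  f: [0/1, 1/5) ← scaled code falls here ✓
  a: [1/5, 4/5) 
  d: [4/5, 1/1) 

Answer: f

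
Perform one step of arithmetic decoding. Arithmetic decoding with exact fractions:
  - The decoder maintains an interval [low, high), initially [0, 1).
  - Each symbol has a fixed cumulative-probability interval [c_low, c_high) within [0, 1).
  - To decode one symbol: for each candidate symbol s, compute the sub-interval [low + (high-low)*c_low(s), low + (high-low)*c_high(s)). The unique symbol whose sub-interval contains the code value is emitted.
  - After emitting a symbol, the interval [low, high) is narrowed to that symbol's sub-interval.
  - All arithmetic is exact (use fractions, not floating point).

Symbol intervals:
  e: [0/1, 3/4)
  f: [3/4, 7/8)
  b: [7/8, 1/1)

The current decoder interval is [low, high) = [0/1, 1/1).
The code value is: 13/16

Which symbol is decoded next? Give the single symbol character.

Answer: f

Derivation:
Interval width = high − low = 1/1 − 0/1 = 1/1
Scaled code = (code − low) / width = (13/16 − 0/1) / 1/1 = 13/16
  e: [0/1, 3/4) 
  f: [3/4, 7/8) ← scaled code falls here ✓
  b: [7/8, 1/1) 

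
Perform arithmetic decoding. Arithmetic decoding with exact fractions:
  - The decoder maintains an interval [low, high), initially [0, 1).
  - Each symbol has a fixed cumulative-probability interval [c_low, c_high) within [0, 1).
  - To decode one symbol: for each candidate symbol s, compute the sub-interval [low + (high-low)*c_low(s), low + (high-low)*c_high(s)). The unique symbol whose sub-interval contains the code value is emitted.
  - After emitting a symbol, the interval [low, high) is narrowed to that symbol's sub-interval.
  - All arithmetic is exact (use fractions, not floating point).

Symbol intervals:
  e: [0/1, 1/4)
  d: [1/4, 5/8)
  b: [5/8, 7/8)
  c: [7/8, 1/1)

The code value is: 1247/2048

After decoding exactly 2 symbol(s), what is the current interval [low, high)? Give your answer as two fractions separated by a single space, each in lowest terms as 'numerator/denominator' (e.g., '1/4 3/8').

Step 1: interval [0/1, 1/1), width = 1/1 - 0/1 = 1/1
  'e': [0/1 + 1/1*0/1, 0/1 + 1/1*1/4) = [0/1, 1/4)
  'd': [0/1 + 1/1*1/4, 0/1 + 1/1*5/8) = [1/4, 5/8) <- contains code 1247/2048
  'b': [0/1 + 1/1*5/8, 0/1 + 1/1*7/8) = [5/8, 7/8)
  'c': [0/1 + 1/1*7/8, 0/1 + 1/1*1/1) = [7/8, 1/1)
  emit 'd', narrow to [1/4, 5/8)
Step 2: interval [1/4, 5/8), width = 5/8 - 1/4 = 3/8
  'e': [1/4 + 3/8*0/1, 1/4 + 3/8*1/4) = [1/4, 11/32)
  'd': [1/4 + 3/8*1/4, 1/4 + 3/8*5/8) = [11/32, 31/64)
  'b': [1/4 + 3/8*5/8, 1/4 + 3/8*7/8) = [31/64, 37/64)
  'c': [1/4 + 3/8*7/8, 1/4 + 3/8*1/1) = [37/64, 5/8) <- contains code 1247/2048
  emit 'c', narrow to [37/64, 5/8)

Answer: 37/64 5/8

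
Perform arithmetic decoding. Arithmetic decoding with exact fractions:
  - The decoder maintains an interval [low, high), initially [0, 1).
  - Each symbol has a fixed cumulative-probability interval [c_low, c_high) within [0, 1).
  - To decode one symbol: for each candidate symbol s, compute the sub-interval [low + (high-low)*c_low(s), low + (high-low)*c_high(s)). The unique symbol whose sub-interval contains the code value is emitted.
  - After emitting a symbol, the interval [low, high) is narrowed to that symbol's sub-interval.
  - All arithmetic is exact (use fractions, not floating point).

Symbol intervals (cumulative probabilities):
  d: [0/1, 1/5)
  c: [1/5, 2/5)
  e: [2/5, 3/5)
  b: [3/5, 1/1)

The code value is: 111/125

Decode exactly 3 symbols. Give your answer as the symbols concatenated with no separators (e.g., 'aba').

Step 1: interval [0/1, 1/1), width = 1/1 - 0/1 = 1/1
  'd': [0/1 + 1/1*0/1, 0/1 + 1/1*1/5) = [0/1, 1/5)
  'c': [0/1 + 1/1*1/5, 0/1 + 1/1*2/5) = [1/5, 2/5)
  'e': [0/1 + 1/1*2/5, 0/1 + 1/1*3/5) = [2/5, 3/5)
  'b': [0/1 + 1/1*3/5, 0/1 + 1/1*1/1) = [3/5, 1/1) <- contains code 111/125
  emit 'b', narrow to [3/5, 1/1)
Step 2: interval [3/5, 1/1), width = 1/1 - 3/5 = 2/5
  'd': [3/5 + 2/5*0/1, 3/5 + 2/5*1/5) = [3/5, 17/25)
  'c': [3/5 + 2/5*1/5, 3/5 + 2/5*2/5) = [17/25, 19/25)
  'e': [3/5 + 2/5*2/5, 3/5 + 2/5*3/5) = [19/25, 21/25)
  'b': [3/5 + 2/5*3/5, 3/5 + 2/5*1/1) = [21/25, 1/1) <- contains code 111/125
  emit 'b', narrow to [21/25, 1/1)
Step 3: interval [21/25, 1/1), width = 1/1 - 21/25 = 4/25
  'd': [21/25 + 4/25*0/1, 21/25 + 4/25*1/5) = [21/25, 109/125)
  'c': [21/25 + 4/25*1/5, 21/25 + 4/25*2/5) = [109/125, 113/125) <- contains code 111/125
  'e': [21/25 + 4/25*2/5, 21/25 + 4/25*3/5) = [113/125, 117/125)
  'b': [21/25 + 4/25*3/5, 21/25 + 4/25*1/1) = [117/125, 1/1)
  emit 'c', narrow to [109/125, 113/125)

Answer: bbc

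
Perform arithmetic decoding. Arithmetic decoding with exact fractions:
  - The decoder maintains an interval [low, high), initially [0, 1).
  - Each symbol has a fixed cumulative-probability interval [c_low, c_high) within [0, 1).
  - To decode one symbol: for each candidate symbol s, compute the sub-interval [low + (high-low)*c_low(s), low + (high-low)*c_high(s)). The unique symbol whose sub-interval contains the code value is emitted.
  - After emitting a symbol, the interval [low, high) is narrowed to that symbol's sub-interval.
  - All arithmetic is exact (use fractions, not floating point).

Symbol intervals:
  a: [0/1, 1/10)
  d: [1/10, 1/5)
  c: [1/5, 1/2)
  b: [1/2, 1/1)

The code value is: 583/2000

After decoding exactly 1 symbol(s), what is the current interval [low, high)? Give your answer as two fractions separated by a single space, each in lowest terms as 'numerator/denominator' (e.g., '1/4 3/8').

Step 1: interval [0/1, 1/1), width = 1/1 - 0/1 = 1/1
  'a': [0/1 + 1/1*0/1, 0/1 + 1/1*1/10) = [0/1, 1/10)
  'd': [0/1 + 1/1*1/10, 0/1 + 1/1*1/5) = [1/10, 1/5)
  'c': [0/1 + 1/1*1/5, 0/1 + 1/1*1/2) = [1/5, 1/2) <- contains code 583/2000
  'b': [0/1 + 1/1*1/2, 0/1 + 1/1*1/1) = [1/2, 1/1)
  emit 'c', narrow to [1/5, 1/2)

Answer: 1/5 1/2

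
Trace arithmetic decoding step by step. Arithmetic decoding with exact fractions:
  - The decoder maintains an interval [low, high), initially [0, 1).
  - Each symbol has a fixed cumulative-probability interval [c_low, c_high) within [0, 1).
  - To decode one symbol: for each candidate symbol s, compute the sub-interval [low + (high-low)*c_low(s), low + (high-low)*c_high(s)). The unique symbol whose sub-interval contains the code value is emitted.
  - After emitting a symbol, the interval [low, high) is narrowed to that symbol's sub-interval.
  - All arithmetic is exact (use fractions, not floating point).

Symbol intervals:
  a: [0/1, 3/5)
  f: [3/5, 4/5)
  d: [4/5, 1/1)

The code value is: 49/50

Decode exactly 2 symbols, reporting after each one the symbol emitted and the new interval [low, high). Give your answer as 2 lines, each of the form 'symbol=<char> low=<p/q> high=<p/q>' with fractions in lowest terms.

Step 1: interval [0/1, 1/1), width = 1/1 - 0/1 = 1/1
  'a': [0/1 + 1/1*0/1, 0/1 + 1/1*3/5) = [0/1, 3/5)
  'f': [0/1 + 1/1*3/5, 0/1 + 1/1*4/5) = [3/5, 4/5)
  'd': [0/1 + 1/1*4/5, 0/1 + 1/1*1/1) = [4/5, 1/1) <- contains code 49/50
  emit 'd', narrow to [4/5, 1/1)
Step 2: interval [4/5, 1/1), width = 1/1 - 4/5 = 1/5
  'a': [4/5 + 1/5*0/1, 4/5 + 1/5*3/5) = [4/5, 23/25)
  'f': [4/5 + 1/5*3/5, 4/5 + 1/5*4/5) = [23/25, 24/25)
  'd': [4/5 + 1/5*4/5, 4/5 + 1/5*1/1) = [24/25, 1/1) <- contains code 49/50
  emit 'd', narrow to [24/25, 1/1)

Answer: symbol=d low=4/5 high=1/1
symbol=d low=24/25 high=1/1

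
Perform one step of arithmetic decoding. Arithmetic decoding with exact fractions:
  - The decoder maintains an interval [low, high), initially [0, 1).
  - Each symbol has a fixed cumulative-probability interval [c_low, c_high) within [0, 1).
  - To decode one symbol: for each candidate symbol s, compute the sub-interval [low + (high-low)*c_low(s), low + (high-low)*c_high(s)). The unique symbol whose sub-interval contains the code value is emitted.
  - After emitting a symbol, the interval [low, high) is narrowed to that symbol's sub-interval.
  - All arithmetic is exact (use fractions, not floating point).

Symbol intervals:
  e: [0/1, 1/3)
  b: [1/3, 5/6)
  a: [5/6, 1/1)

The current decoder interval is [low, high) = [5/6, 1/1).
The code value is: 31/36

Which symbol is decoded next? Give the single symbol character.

Interval width = high − low = 1/1 − 5/6 = 1/6
Scaled code = (code − low) / width = (31/36 − 5/6) / 1/6 = 1/6
  e: [0/1, 1/3) ← scaled code falls here ✓
  b: [1/3, 5/6) 
  a: [5/6, 1/1) 

Answer: e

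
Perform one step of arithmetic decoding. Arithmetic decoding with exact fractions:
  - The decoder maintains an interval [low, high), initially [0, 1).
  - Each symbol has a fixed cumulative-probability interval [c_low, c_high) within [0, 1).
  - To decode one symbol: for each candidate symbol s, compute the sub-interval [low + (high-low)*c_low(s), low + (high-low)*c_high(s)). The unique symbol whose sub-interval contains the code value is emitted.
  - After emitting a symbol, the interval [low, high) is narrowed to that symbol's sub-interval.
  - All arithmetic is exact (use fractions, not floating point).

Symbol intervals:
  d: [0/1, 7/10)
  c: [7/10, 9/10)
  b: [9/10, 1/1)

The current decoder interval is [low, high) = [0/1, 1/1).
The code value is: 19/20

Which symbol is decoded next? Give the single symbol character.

Interval width = high − low = 1/1 − 0/1 = 1/1
Scaled code = (code − low) / width = (19/20 − 0/1) / 1/1 = 19/20
  d: [0/1, 7/10) 
  c: [7/10, 9/10) 
  b: [9/10, 1/1) ← scaled code falls here ✓

Answer: b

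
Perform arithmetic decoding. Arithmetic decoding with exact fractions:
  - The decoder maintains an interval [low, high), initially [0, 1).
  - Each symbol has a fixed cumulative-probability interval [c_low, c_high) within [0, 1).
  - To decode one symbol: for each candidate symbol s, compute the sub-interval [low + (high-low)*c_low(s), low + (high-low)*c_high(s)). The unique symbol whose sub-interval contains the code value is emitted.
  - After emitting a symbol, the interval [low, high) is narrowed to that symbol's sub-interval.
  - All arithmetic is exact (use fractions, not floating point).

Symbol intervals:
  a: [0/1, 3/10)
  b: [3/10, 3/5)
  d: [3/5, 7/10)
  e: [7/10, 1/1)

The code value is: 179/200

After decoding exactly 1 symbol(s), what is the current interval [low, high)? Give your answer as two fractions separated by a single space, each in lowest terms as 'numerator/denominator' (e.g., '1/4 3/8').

Answer: 7/10 1/1

Derivation:
Step 1: interval [0/1, 1/1), width = 1/1 - 0/1 = 1/1
  'a': [0/1 + 1/1*0/1, 0/1 + 1/1*3/10) = [0/1, 3/10)
  'b': [0/1 + 1/1*3/10, 0/1 + 1/1*3/5) = [3/10, 3/5)
  'd': [0/1 + 1/1*3/5, 0/1 + 1/1*7/10) = [3/5, 7/10)
  'e': [0/1 + 1/1*7/10, 0/1 + 1/1*1/1) = [7/10, 1/1) <- contains code 179/200
  emit 'e', narrow to [7/10, 1/1)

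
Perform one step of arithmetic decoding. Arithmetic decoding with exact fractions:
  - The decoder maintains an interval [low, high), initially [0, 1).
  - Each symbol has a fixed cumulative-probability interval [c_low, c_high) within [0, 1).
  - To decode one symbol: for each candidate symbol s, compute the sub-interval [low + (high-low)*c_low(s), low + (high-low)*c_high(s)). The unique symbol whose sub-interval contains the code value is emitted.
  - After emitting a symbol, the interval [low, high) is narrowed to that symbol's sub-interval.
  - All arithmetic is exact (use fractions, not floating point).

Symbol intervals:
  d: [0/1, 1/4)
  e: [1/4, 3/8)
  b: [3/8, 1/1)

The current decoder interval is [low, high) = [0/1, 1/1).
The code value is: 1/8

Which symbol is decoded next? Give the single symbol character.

Answer: d

Derivation:
Interval width = high − low = 1/1 − 0/1 = 1/1
Scaled code = (code − low) / width = (1/8 − 0/1) / 1/1 = 1/8
  d: [0/1, 1/4) ← scaled code falls here ✓
  e: [1/4, 3/8) 
  b: [3/8, 1/1) 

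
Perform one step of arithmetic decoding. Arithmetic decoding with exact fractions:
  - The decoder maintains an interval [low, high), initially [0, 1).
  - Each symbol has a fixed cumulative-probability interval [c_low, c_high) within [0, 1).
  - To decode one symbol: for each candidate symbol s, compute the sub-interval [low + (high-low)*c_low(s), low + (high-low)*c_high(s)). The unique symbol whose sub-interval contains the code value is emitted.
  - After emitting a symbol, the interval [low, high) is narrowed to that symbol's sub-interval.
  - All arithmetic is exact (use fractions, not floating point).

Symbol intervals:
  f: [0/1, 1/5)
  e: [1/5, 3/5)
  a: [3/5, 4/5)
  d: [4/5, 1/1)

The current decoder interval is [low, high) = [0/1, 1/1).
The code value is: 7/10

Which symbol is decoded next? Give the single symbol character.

Answer: a

Derivation:
Interval width = high − low = 1/1 − 0/1 = 1/1
Scaled code = (code − low) / width = (7/10 − 0/1) / 1/1 = 7/10
  f: [0/1, 1/5) 
  e: [1/5, 3/5) 
  a: [3/5, 4/5) ← scaled code falls here ✓
  d: [4/5, 1/1) 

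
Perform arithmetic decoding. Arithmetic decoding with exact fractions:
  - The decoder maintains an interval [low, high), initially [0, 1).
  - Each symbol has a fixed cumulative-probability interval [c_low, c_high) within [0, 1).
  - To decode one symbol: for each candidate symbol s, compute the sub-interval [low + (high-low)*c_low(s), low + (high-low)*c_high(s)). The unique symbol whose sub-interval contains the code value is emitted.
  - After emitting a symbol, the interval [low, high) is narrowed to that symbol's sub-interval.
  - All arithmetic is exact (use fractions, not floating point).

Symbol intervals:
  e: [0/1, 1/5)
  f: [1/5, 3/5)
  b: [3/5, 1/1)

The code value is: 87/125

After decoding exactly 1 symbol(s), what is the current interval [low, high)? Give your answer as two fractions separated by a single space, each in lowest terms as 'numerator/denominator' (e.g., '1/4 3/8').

Answer: 3/5 1/1

Derivation:
Step 1: interval [0/1, 1/1), width = 1/1 - 0/1 = 1/1
  'e': [0/1 + 1/1*0/1, 0/1 + 1/1*1/5) = [0/1, 1/5)
  'f': [0/1 + 1/1*1/5, 0/1 + 1/1*3/5) = [1/5, 3/5)
  'b': [0/1 + 1/1*3/5, 0/1 + 1/1*1/1) = [3/5, 1/1) <- contains code 87/125
  emit 'b', narrow to [3/5, 1/1)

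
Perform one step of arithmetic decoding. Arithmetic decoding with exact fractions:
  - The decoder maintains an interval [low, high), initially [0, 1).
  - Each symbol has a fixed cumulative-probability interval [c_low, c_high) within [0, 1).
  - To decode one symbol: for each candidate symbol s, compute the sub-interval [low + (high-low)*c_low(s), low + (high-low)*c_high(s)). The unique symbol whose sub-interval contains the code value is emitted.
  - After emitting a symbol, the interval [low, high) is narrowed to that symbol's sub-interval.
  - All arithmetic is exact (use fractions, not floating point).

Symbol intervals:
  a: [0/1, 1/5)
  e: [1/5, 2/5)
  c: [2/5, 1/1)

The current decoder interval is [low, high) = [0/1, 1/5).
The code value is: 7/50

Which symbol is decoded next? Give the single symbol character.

Interval width = high − low = 1/5 − 0/1 = 1/5
Scaled code = (code − low) / width = (7/50 − 0/1) / 1/5 = 7/10
  a: [0/1, 1/5) 
  e: [1/5, 2/5) 
  c: [2/5, 1/1) ← scaled code falls here ✓

Answer: c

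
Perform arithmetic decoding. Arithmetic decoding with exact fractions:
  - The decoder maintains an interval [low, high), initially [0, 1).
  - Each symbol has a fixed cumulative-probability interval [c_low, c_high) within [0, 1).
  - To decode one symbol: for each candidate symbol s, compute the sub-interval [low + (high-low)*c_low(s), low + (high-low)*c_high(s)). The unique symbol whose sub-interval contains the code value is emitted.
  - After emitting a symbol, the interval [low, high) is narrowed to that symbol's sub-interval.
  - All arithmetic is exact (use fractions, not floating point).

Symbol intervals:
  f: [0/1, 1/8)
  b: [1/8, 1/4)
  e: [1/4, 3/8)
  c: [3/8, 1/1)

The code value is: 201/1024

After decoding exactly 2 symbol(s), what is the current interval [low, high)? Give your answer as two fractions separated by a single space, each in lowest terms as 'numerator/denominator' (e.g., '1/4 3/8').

Answer: 11/64 1/4

Derivation:
Step 1: interval [0/1, 1/1), width = 1/1 - 0/1 = 1/1
  'f': [0/1 + 1/1*0/1, 0/1 + 1/1*1/8) = [0/1, 1/8)
  'b': [0/1 + 1/1*1/8, 0/1 + 1/1*1/4) = [1/8, 1/4) <- contains code 201/1024
  'e': [0/1 + 1/1*1/4, 0/1 + 1/1*3/8) = [1/4, 3/8)
  'c': [0/1 + 1/1*3/8, 0/1 + 1/1*1/1) = [3/8, 1/1)
  emit 'b', narrow to [1/8, 1/4)
Step 2: interval [1/8, 1/4), width = 1/4 - 1/8 = 1/8
  'f': [1/8 + 1/8*0/1, 1/8 + 1/8*1/8) = [1/8, 9/64)
  'b': [1/8 + 1/8*1/8, 1/8 + 1/8*1/4) = [9/64, 5/32)
  'e': [1/8 + 1/8*1/4, 1/8 + 1/8*3/8) = [5/32, 11/64)
  'c': [1/8 + 1/8*3/8, 1/8 + 1/8*1/1) = [11/64, 1/4) <- contains code 201/1024
  emit 'c', narrow to [11/64, 1/4)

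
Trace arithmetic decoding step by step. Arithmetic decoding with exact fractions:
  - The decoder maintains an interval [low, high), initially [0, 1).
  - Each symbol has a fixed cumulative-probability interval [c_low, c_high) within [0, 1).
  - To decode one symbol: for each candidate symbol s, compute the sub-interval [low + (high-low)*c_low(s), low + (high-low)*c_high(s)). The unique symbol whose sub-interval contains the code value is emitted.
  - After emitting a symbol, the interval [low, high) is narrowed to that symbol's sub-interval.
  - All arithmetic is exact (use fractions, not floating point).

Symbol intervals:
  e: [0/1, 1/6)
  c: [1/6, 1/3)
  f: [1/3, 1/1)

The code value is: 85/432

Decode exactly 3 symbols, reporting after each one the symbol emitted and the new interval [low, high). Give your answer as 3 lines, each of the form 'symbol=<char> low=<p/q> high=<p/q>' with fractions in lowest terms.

Step 1: interval [0/1, 1/1), width = 1/1 - 0/1 = 1/1
  'e': [0/1 + 1/1*0/1, 0/1 + 1/1*1/6) = [0/1, 1/6)
  'c': [0/1 + 1/1*1/6, 0/1 + 1/1*1/3) = [1/6, 1/3) <- contains code 85/432
  'f': [0/1 + 1/1*1/3, 0/1 + 1/1*1/1) = [1/3, 1/1)
  emit 'c', narrow to [1/6, 1/3)
Step 2: interval [1/6, 1/3), width = 1/3 - 1/6 = 1/6
  'e': [1/6 + 1/6*0/1, 1/6 + 1/6*1/6) = [1/6, 7/36)
  'c': [1/6 + 1/6*1/6, 1/6 + 1/6*1/3) = [7/36, 2/9) <- contains code 85/432
  'f': [1/6 + 1/6*1/3, 1/6 + 1/6*1/1) = [2/9, 1/3)
  emit 'c', narrow to [7/36, 2/9)
Step 3: interval [7/36, 2/9), width = 2/9 - 7/36 = 1/36
  'e': [7/36 + 1/36*0/1, 7/36 + 1/36*1/6) = [7/36, 43/216) <- contains code 85/432
  'c': [7/36 + 1/36*1/6, 7/36 + 1/36*1/3) = [43/216, 11/54)
  'f': [7/36 + 1/36*1/3, 7/36 + 1/36*1/1) = [11/54, 2/9)
  emit 'e', narrow to [7/36, 43/216)

Answer: symbol=c low=1/6 high=1/3
symbol=c low=7/36 high=2/9
symbol=e low=7/36 high=43/216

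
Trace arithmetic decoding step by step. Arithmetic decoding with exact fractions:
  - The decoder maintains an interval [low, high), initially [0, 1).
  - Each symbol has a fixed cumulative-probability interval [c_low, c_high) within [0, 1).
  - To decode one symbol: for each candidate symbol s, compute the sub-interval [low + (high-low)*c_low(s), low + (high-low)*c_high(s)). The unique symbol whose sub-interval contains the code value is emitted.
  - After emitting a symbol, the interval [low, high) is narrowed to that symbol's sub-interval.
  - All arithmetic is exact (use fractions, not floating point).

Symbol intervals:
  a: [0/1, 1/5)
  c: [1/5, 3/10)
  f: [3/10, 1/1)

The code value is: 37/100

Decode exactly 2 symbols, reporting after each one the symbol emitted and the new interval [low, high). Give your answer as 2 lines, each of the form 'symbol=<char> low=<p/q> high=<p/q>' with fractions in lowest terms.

Answer: symbol=f low=3/10 high=1/1
symbol=a low=3/10 high=11/25

Derivation:
Step 1: interval [0/1, 1/1), width = 1/1 - 0/1 = 1/1
  'a': [0/1 + 1/1*0/1, 0/1 + 1/1*1/5) = [0/1, 1/5)
  'c': [0/1 + 1/1*1/5, 0/1 + 1/1*3/10) = [1/5, 3/10)
  'f': [0/1 + 1/1*3/10, 0/1 + 1/1*1/1) = [3/10, 1/1) <- contains code 37/100
  emit 'f', narrow to [3/10, 1/1)
Step 2: interval [3/10, 1/1), width = 1/1 - 3/10 = 7/10
  'a': [3/10 + 7/10*0/1, 3/10 + 7/10*1/5) = [3/10, 11/25) <- contains code 37/100
  'c': [3/10 + 7/10*1/5, 3/10 + 7/10*3/10) = [11/25, 51/100)
  'f': [3/10 + 7/10*3/10, 3/10 + 7/10*1/1) = [51/100, 1/1)
  emit 'a', narrow to [3/10, 11/25)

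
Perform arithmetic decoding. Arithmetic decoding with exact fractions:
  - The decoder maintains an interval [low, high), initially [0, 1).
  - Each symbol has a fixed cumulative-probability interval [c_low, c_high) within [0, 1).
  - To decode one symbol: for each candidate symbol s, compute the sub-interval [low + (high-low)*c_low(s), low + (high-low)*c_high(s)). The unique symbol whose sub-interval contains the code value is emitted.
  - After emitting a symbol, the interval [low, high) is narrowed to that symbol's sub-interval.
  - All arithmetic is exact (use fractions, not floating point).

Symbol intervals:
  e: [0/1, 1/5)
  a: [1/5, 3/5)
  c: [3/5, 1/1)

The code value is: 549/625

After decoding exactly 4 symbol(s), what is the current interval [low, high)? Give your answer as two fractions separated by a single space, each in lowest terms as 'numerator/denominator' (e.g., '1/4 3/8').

Answer: 109/125 553/625

Derivation:
Step 1: interval [0/1, 1/1), width = 1/1 - 0/1 = 1/1
  'e': [0/1 + 1/1*0/1, 0/1 + 1/1*1/5) = [0/1, 1/5)
  'a': [0/1 + 1/1*1/5, 0/1 + 1/1*3/5) = [1/5, 3/5)
  'c': [0/1 + 1/1*3/5, 0/1 + 1/1*1/1) = [3/5, 1/1) <- contains code 549/625
  emit 'c', narrow to [3/5, 1/1)
Step 2: interval [3/5, 1/1), width = 1/1 - 3/5 = 2/5
  'e': [3/5 + 2/5*0/1, 3/5 + 2/5*1/5) = [3/5, 17/25)
  'a': [3/5 + 2/5*1/5, 3/5 + 2/5*3/5) = [17/25, 21/25)
  'c': [3/5 + 2/5*3/5, 3/5 + 2/5*1/1) = [21/25, 1/1) <- contains code 549/625
  emit 'c', narrow to [21/25, 1/1)
Step 3: interval [21/25, 1/1), width = 1/1 - 21/25 = 4/25
  'e': [21/25 + 4/25*0/1, 21/25 + 4/25*1/5) = [21/25, 109/125)
  'a': [21/25 + 4/25*1/5, 21/25 + 4/25*3/5) = [109/125, 117/125) <- contains code 549/625
  'c': [21/25 + 4/25*3/5, 21/25 + 4/25*1/1) = [117/125, 1/1)
  emit 'a', narrow to [109/125, 117/125)
Step 4: interval [109/125, 117/125), width = 117/125 - 109/125 = 8/125
  'e': [109/125 + 8/125*0/1, 109/125 + 8/125*1/5) = [109/125, 553/625) <- contains code 549/625
  'a': [109/125 + 8/125*1/5, 109/125 + 8/125*3/5) = [553/625, 569/625)
  'c': [109/125 + 8/125*3/5, 109/125 + 8/125*1/1) = [569/625, 117/125)
  emit 'e', narrow to [109/125, 553/625)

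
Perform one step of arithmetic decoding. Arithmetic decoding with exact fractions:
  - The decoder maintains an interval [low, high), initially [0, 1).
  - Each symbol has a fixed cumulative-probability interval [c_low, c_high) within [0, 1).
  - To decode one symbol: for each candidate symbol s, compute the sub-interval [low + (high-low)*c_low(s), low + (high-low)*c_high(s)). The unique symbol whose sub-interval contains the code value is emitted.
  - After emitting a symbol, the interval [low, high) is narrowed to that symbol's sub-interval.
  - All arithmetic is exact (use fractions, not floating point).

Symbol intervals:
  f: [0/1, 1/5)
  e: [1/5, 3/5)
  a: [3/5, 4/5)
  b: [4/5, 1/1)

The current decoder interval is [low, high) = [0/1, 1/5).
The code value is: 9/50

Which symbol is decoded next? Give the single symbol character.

Answer: b

Derivation:
Interval width = high − low = 1/5 − 0/1 = 1/5
Scaled code = (code − low) / width = (9/50 − 0/1) / 1/5 = 9/10
  f: [0/1, 1/5) 
  e: [1/5, 3/5) 
  a: [3/5, 4/5) 
  b: [4/5, 1/1) ← scaled code falls here ✓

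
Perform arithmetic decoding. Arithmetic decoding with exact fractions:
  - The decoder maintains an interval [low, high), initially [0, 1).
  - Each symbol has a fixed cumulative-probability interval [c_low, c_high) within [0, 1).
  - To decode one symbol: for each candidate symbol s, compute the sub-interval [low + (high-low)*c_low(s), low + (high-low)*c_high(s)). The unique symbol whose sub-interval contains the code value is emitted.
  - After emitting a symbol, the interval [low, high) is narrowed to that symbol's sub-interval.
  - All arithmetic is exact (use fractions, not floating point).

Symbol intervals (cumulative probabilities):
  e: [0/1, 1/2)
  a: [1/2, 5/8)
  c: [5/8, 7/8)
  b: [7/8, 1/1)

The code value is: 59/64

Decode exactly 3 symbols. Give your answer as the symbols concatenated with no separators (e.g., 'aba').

Step 1: interval [0/1, 1/1), width = 1/1 - 0/1 = 1/1
  'e': [0/1 + 1/1*0/1, 0/1 + 1/1*1/2) = [0/1, 1/2)
  'a': [0/1 + 1/1*1/2, 0/1 + 1/1*5/8) = [1/2, 5/8)
  'c': [0/1 + 1/1*5/8, 0/1 + 1/1*7/8) = [5/8, 7/8)
  'b': [0/1 + 1/1*7/8, 0/1 + 1/1*1/1) = [7/8, 1/1) <- contains code 59/64
  emit 'b', narrow to [7/8, 1/1)
Step 2: interval [7/8, 1/1), width = 1/1 - 7/8 = 1/8
  'e': [7/8 + 1/8*0/1, 7/8 + 1/8*1/2) = [7/8, 15/16) <- contains code 59/64
  'a': [7/8 + 1/8*1/2, 7/8 + 1/8*5/8) = [15/16, 61/64)
  'c': [7/8 + 1/8*5/8, 7/8 + 1/8*7/8) = [61/64, 63/64)
  'b': [7/8 + 1/8*7/8, 7/8 + 1/8*1/1) = [63/64, 1/1)
  emit 'e', narrow to [7/8, 15/16)
Step 3: interval [7/8, 15/16), width = 15/16 - 7/8 = 1/16
  'e': [7/8 + 1/16*0/1, 7/8 + 1/16*1/2) = [7/8, 29/32)
  'a': [7/8 + 1/16*1/2, 7/8 + 1/16*5/8) = [29/32, 117/128)
  'c': [7/8 + 1/16*5/8, 7/8 + 1/16*7/8) = [117/128, 119/128) <- contains code 59/64
  'b': [7/8 + 1/16*7/8, 7/8 + 1/16*1/1) = [119/128, 15/16)
  emit 'c', narrow to [117/128, 119/128)

Answer: bec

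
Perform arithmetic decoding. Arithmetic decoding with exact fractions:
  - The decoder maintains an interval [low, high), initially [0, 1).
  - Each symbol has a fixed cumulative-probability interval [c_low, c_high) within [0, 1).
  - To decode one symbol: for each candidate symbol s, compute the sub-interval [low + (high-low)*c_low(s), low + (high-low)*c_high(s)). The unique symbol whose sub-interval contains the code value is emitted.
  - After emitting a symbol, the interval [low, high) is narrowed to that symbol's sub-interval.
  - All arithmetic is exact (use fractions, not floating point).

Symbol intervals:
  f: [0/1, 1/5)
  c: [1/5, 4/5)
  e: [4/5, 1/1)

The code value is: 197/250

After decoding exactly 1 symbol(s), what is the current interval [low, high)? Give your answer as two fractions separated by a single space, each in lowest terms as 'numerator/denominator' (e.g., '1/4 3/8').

Step 1: interval [0/1, 1/1), width = 1/1 - 0/1 = 1/1
  'f': [0/1 + 1/1*0/1, 0/1 + 1/1*1/5) = [0/1, 1/5)
  'c': [0/1 + 1/1*1/5, 0/1 + 1/1*4/5) = [1/5, 4/5) <- contains code 197/250
  'e': [0/1 + 1/1*4/5, 0/1 + 1/1*1/1) = [4/5, 1/1)
  emit 'c', narrow to [1/5, 4/5)

Answer: 1/5 4/5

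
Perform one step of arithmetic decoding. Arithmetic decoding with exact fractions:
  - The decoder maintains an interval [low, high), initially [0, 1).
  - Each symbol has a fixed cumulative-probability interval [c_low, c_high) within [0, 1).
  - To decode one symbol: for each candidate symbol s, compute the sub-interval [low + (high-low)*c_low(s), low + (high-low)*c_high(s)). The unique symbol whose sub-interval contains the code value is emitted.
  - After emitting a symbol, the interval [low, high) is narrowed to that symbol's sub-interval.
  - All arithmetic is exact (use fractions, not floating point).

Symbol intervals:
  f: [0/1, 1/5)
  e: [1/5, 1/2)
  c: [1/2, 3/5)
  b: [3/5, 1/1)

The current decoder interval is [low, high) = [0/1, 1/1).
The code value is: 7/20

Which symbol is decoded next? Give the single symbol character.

Answer: e

Derivation:
Interval width = high − low = 1/1 − 0/1 = 1/1
Scaled code = (code − low) / width = (7/20 − 0/1) / 1/1 = 7/20
  f: [0/1, 1/5) 
  e: [1/5, 1/2) ← scaled code falls here ✓
  c: [1/2, 3/5) 
  b: [3/5, 1/1) 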